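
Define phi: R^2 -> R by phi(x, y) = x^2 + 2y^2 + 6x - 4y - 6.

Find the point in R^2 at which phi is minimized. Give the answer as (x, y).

(-3, 1)

phi(x,y) separates as P(x) + Q(y) − 6, so its minimum is min P + min Q − 6.
P'(x) = 2x + 6 vanishes at x ∈ {-3}; Q'(y) = 4y - 4 vanishes at y ∈ {1}.
Local minima of P (where P''>0): P(-3)=-9. Local minima of Q: Q(1)=-2.
So the global minimum of phi is P(-3) + Q(1) − 6 = -9 − 2 − 6 = -17, attained at (-3, 1).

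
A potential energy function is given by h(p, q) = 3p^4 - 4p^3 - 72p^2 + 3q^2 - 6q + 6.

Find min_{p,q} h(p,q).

-637

h(p,q) separates as A(p) + B(q) + 6, so its minimum is min A + min B + 6.
A'(p) = 12p(p - 4)(p + 3) vanishes at p ∈ {-3, 0, 4}; B'(q) = 6q - 6 vanishes at q ∈ {1}.
Local minima of A (where A''>0): A(-3)=-297, A(4)=-640. Local minima of B: B(1)=-3.
So the global minimum of h is A(4) + B(1) + 6 = -640 − 3 + 6 = -637, attained at (4, 1).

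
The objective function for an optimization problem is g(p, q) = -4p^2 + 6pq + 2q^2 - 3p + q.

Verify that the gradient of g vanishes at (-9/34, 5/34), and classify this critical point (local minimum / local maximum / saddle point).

saddle point

∇g = (-8p + 6q - 3, 6p + 4q + 1); substituting (-9/34, 5/34) gives ∇g = (0, 0), so (-9/34, 5/34) is indeed a critical point.
The Hessian of g is constant: H = [[-8, 6], [6, 4]].
det(H) = (-8)·4 − 6² = -68.
Since det(H) < 0, H is indefinite and the critical point is a saddle point.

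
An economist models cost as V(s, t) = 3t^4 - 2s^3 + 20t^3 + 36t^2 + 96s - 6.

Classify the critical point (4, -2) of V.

local maximum

The mixed partial ∂²V/∂s∂t is 0, so the Hessian at any point is diag(V_ss, V_tt) = diag(-12s, 12(3t^2 + 10t + 6)).
At (4, -2): H = diag(-48, -24).
Both eigenvalues are negative, so H is negative definite: a local maximum.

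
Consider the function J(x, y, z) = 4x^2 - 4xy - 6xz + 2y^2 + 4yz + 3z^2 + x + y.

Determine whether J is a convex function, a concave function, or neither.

J is quadratic, so its Hessian is the constant matrix H = [[8, -4, -6], [-4, 4, 4], [-6, 4, 6]].
Leading principal minors: 8, 16, 16.
All positive ⇒ H ≻ 0 ⇒ convex.

convex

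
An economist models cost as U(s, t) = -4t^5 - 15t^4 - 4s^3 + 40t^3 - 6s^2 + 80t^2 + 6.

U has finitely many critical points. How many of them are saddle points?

U separates as a function of s plus a function of t, so ∇U=0 decouples.
∂U/∂s = -12s(s + 1) = 0 at s ∈ {-1, 0}; ∂U/∂t = -20t(t - 2)(t + 1)(t + 4) = 0 at t ∈ {-4, -1, 0, 2}.
The Hessian is diagonal: diag(U_ss, U_tt). Second derivatives: U_ss(-1)=12, U_ss(0)=-12; U_tt(-4)=1440, U_tt(-1)=-180, U_tt(0)=160, U_tt(2)=-720.
Saddle points occur where the two diagonal entries have opposite signs: (-1, -1), (-1, 2), (0, -4), (0, 0). Count: 4.

4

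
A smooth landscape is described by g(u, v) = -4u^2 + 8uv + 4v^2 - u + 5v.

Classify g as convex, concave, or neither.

neither

g is quadratic, so its Hessian is the constant matrix H = [[-8, 8], [8, 8]].
det(H) = -128, tr(H) = 0.
det(H) < 0, so H is indefinite: neither convex nor concave.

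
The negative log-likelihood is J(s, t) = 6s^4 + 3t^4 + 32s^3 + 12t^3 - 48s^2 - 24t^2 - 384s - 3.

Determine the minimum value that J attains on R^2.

-995

J(s,t) separates as P(s) + Q(t) − 3, so its minimum is min P + min Q − 3.
P'(s) = 24(s - 2)(s + 2)(s + 4) vanishes at s ∈ {-4, -2, 2}; Q'(t) = 12t(t - 1)(t + 4) vanishes at t ∈ {-4, 0, 1}.
Local minima of P (where P''>0): P(-4)=256, P(2)=-608. Local minima of Q: Q(-4)=-384, Q(1)=-9.
So the global minimum of J is P(2) + Q(-4) − 3 = -608 − 384 − 3 = -995, attained at (2, -4).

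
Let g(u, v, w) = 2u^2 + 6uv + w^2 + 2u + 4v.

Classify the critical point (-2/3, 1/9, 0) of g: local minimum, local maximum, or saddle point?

saddle point

The Hessian is constant: H = [[4, 6, 0], [6, 0, 0], [0, 0, 2]].
Leading principal minors: Δ₁ = 4, Δ₂ = -36, Δ₃ = -72.
The minors fit neither the all-positive nor the alternating-sign pattern, so H is indefinite: a saddle point.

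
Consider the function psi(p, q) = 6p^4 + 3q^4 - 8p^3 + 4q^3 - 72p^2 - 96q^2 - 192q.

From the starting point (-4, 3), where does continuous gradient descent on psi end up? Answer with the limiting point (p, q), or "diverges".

psi is separable, so gradient descent decouples: p follows -∂psi/∂p, q follows -∂psi/∂q.
∂psi/∂p = 24p(p - 3)(p + 2); at p=-4 this is -1344, so p increases.
∂psi/∂q = 12(q - 4)(q + 1)(q + 4); at q=3 this is -336, so q increases.
p converges to its nearest critical value -2 (a local min of the p-part); q converges to 4. The iterate converges to (-2, 4).

(-2, 4)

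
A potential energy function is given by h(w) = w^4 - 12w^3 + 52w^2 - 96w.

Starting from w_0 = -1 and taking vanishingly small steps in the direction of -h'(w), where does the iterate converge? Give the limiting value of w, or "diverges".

2

h'(w) = 4(w - 4)(w - 3)(w - 2), so h'(-1) = -240.
Gradient descent moves in the -h' direction, i.e. w is increasing.
The nearest critical point in that direction is w = 2, where h'' = 8 > 0 (a local minimum). The iterate converges there.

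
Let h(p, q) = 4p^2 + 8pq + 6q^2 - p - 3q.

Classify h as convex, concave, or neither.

h is quadratic, so its Hessian is the constant matrix H = [[8, 8], [8, 12]].
det(H) = 32, tr(H) = 20.
det(H) > 0 and tr(H) > 0, so H is positive definite everywhere: convex.

convex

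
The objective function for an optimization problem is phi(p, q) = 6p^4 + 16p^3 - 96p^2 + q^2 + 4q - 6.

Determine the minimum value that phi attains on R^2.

phi(p,q) separates as A(p) + B(q) − 6, so its minimum is min A + min B − 6.
A'(p) = 24p(p - 2)(p + 4) vanishes at p ∈ {-4, 0, 2}; B'(q) = 2q + 4 vanishes at q ∈ {-2}.
Local minima of A (where A''>0): A(-4)=-1024, A(2)=-160. Local minima of B: B(-2)=-4.
So the global minimum of phi is A(-4) + B(-2) − 6 = -1024 − 4 − 6 = -1034, attained at (-4, -2).

-1034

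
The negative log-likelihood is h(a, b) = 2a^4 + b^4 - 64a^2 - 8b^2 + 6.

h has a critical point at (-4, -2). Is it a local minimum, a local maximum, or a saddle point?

local minimum

The mixed partial ∂²h/∂a∂b is 0, so the Hessian at any point is diag(h_aa, h_bb) = diag(8(3a^2 - 16), 4(3b^2 - 4)).
At (-4, -2): H = diag(256, 32).
Both eigenvalues are positive, so H is positive definite: a local minimum.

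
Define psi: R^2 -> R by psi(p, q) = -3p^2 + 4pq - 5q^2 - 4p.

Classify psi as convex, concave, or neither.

psi is quadratic, so its Hessian is the constant matrix H = [[-6, 4], [4, -10]].
det(H) = 44, tr(H) = -16.
det(H) > 0 and tr(H) < 0, so H is negative definite everywhere: concave.

concave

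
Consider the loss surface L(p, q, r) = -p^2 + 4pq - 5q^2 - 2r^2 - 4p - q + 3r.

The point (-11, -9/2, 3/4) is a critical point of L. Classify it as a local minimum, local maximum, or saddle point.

local maximum

The Hessian is constant: H = [[-2, 4, 0], [4, -10, 0], [0, 0, -4]].
Leading principal minors: Δ₁ = -2, Δ₂ = 4, Δ₃ = -16.
The minors alternate sign starting negative (−, +, −), so H is negative definite: a local maximum.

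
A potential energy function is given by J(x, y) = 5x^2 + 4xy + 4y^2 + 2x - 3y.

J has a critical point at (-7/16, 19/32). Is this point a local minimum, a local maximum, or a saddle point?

The Hessian of J is constant: H = [[10, 4], [4, 8]].
det(H) = 10·8 − 4² = 64.
det(H) > 0 and tr(H) = 18 > 0, so H is positive definite and the point is a local minimum.

local minimum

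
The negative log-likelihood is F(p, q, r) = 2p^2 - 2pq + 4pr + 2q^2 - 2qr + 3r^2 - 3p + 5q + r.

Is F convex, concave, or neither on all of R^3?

F is quadratic, so its Hessian is the constant matrix H = [[4, -2, 4], [-2, 4, -2], [4, -2, 6]].
Leading principal minors: 4, 12, 24.
All positive ⇒ H ≻ 0 ⇒ convex.

convex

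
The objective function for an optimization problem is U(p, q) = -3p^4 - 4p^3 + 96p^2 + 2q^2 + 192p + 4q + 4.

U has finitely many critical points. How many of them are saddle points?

2

U separates as a function of p plus a function of q, so ∇U=0 decouples.
∂U/∂p = -12(p - 4)(p + 1)(p + 4) = 0 at p ∈ {-4, -1, 4}; ∂U/∂q = 4(q + 1) = 0 at q ∈ {-1}.
The Hessian is diagonal: diag(U_pp, U_qq). Second derivatives: U_pp(-4)=-288, U_pp(-1)=180, U_pp(4)=-480; U_qq(-1)=4.
Saddle points occur where the two diagonal entries have opposite signs: (-4, -1), (4, -1). Count: 2.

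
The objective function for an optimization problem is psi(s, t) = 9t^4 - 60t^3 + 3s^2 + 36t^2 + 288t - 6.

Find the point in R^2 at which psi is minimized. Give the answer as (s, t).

(0, -1)

psi(s,t) separates as P(s) + Q(t) − 6, so its minimum is min P + min Q − 6.
P'(s) = 6s vanishes at s ∈ {0}; Q'(t) = 36(t - 4)(t - 2)(t + 1) vanishes at t ∈ {-1, 2, 4}.
Local minima of P (where P''>0): P(0)=0. Local minima of Q: Q(-1)=-183, Q(4)=192.
So the global minimum of psi is P(0) + Q(-1) − 6 = 0 − 183 − 6 = -189, attained at (0, -1).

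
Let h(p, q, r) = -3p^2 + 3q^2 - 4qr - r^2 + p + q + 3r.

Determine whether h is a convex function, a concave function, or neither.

neither

h is quadratic, so its Hessian is the constant matrix H = [[-6, 0, 0], [0, 6, -4], [0, -4, -2]].
Leading principal minors: -6, -36, 168.
Neither pattern holds ⇒ H is indefinite ⇒ neither convex nor concave.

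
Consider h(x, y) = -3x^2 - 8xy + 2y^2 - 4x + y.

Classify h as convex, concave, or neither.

h is quadratic, so its Hessian is the constant matrix H = [[-6, -8], [-8, 4]].
det(H) = -88, tr(H) = -2.
det(H) < 0, so H is indefinite: neither convex nor concave.

neither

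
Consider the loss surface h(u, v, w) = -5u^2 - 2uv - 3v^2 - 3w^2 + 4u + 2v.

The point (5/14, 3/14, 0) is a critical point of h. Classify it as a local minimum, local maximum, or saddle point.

local maximum

The Hessian is constant: H = [[-10, -2, 0], [-2, -6, 0], [0, 0, -6]].
Leading principal minors: Δ₁ = -10, Δ₂ = 56, Δ₃ = -336.
The minors alternate sign starting negative (−, +, −), so H is negative definite: a local maximum.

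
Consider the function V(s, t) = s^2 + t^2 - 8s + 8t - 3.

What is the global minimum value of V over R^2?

V(s,t) separates as P(s) + Q(t) − 3, so its minimum is min P + min Q − 3.
P'(s) = 2s - 8 vanishes at s ∈ {4}; Q'(t) = 2(t + 4) vanishes at t ∈ {-4}.
Local minima of P (where P''>0): P(4)=-16. Local minima of Q: Q(-4)=-16.
So the global minimum of V is P(4) + Q(-4) − 3 = -16 − 16 − 3 = -35, attained at (4, -4).

-35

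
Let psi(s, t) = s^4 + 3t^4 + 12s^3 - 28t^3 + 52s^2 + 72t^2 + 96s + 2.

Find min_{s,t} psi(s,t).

psi(s,t) separates as P(s) + Q(t) + 2, so its minimum is min P + min Q + 2.
P'(s) = 4(s + 2)(s + 3)(s + 4) vanishes at s ∈ {-4, -3, -2}; Q'(t) = 12t(t - 4)(t - 3) vanishes at t ∈ {0, 3, 4}.
Local minima of P (where P''>0): P(-4)=-64, P(-2)=-64. Local minima of Q: Q(0)=0, Q(4)=128.
So the global minimum of psi is P(-4) + Q(0) + 2 = -64 + 0 + 2 = -62, attained at (-4, 0).

-62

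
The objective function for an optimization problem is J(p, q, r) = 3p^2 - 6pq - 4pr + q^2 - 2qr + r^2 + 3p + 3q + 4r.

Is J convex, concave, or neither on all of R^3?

J is quadratic, so its Hessian is the constant matrix H = [[6, -6, -4], [-6, 2, -2], [-4, -2, 2]].
Leading principal minors: 6, -24, -200.
Neither pattern holds ⇒ H is indefinite ⇒ neither convex nor concave.

neither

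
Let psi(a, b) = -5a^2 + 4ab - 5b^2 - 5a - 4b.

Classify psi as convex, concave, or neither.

concave

psi is quadratic, so its Hessian is the constant matrix H = [[-10, 4], [4, -10]].
det(H) = 84, tr(H) = -20.
det(H) > 0 and tr(H) < 0, so H is negative definite everywhere: concave.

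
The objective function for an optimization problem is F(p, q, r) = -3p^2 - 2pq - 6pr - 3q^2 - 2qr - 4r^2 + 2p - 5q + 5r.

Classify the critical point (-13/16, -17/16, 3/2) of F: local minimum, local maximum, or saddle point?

The Hessian is constant: H = [[-6, -2, -6], [-2, -6, -2], [-6, -2, -8]].
Leading principal minors: Δ₁ = -6, Δ₂ = 32, Δ₃ = -64.
The minors alternate sign starting negative (−, +, −), so H is negative definite: a local maximum.

local maximum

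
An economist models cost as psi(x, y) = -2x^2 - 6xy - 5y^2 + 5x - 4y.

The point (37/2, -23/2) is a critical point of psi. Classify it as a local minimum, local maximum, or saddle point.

local maximum

The Hessian of psi is constant: H = [[-4, -6], [-6, -10]].
det(H) = (-4)·(-10) − (-6)² = 4.
det(H) > 0 and tr(H) = -14 < 0, so H is negative definite and the point is a local maximum.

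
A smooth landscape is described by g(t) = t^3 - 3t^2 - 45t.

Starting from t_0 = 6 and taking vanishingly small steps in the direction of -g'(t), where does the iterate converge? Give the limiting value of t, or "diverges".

g'(t) = 3(t - 5)(t + 3), so g'(6) = 27.
Gradient descent moves in the -g' direction, i.e. t is decreasing.
The nearest critical point in that direction is t = 5, where g'' = 24 > 0 (a local minimum). The iterate converges there.

5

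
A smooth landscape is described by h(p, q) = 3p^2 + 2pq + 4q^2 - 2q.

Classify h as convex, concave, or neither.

convex

h is quadratic, so its Hessian is the constant matrix H = [[6, 2], [2, 8]].
det(H) = 44, tr(H) = 14.
det(H) > 0 and tr(H) > 0, so H is positive definite everywhere: convex.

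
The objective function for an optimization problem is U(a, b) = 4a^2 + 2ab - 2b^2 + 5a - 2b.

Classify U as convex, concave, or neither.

neither

U is quadratic, so its Hessian is the constant matrix H = [[8, 2], [2, -4]].
det(H) = -36, tr(H) = 4.
det(H) < 0, so H is indefinite: neither convex nor concave.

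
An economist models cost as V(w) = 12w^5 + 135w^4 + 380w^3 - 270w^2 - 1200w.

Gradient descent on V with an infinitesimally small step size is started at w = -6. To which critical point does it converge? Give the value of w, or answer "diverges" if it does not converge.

diverges

V'(w) = 60(w - 1)(w + 1)(w + 4)(w + 5), so V'(-6) = 4200.
Gradient descent moves in the -V' direction, i.e. w is decreasing.
There is no critical point below w=-6, and V' keeps the same sign, so the iterate runs off to −∞.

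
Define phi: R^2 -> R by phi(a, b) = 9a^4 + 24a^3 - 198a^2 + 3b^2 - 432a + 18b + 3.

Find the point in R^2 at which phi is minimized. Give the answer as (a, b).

phi(a,b) separates as P(a) + Q(b) + 3, so its minimum is min P + min Q + 3.
P'(a) = 36(a - 3)(a + 1)(a + 4) vanishes at a ∈ {-4, -1, 3}; Q'(b) = 6b + 18 vanishes at b ∈ {-3}.
Local minima of P (where P''>0): P(-4)=-672, P(3)=-1701. Local minima of Q: Q(-3)=-27.
So the global minimum of phi is P(3) + Q(-3) + 3 = -1701 − 27 + 3 = -1725, attained at (3, -3).

(3, -3)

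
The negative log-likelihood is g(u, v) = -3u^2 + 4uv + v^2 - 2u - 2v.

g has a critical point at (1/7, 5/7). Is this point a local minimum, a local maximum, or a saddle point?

saddle point

The Hessian of g is constant: H = [[-6, 4], [4, 2]].
det(H) = (-6)·2 − 4² = -28.
Since det(H) < 0, H is indefinite and the critical point is a saddle point.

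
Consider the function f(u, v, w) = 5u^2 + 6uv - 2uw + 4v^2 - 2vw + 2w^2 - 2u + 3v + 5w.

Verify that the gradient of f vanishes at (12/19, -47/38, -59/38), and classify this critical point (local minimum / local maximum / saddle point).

local minimum

∇f = (10u + 6v - 2w - 2, 6u + 8v - 2w + 3, -2u - 2v + 4w + 5); substituting (12/19, -47/38, -59/38) gives ∇f = (0, 0, 0), so (12/19, -47/38, -59/38) is indeed a critical point.
The Hessian is constant: H = [[10, 6, -2], [6, 8, -2], [-2, -2, 4]].
Leading principal minors: Δ₁ = 10, Δ₂ = 44, Δ₃ = 152.
All leading minors are positive, so H is positive definite: a local minimum.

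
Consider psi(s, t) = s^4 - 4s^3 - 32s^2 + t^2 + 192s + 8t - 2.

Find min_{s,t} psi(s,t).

-786

psi(s,t) separates as P(s) + Q(t) − 2, so its minimum is min P + min Q − 2.
P'(s) = 4(s - 4)(s - 3)(s + 4) vanishes at s ∈ {-4, 3, 4}; Q'(t) = 2(t + 4) vanishes at t ∈ {-4}.
Local minima of P (where P''>0): P(-4)=-768, P(4)=256. Local minima of Q: Q(-4)=-16.
So the global minimum of psi is P(-4) + Q(-4) − 2 = -768 − 16 − 2 = -786, attained at (-4, -4).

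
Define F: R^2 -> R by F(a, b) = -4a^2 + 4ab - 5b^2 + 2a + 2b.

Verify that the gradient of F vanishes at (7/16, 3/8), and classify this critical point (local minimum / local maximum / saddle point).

local maximum

∇F = (-8a + 4b + 2, 4a - 10b + 2); substituting (7/16, 3/8) gives ∇F = (0, 0), so (7/16, 3/8) is indeed a critical point.
The Hessian of F is constant: H = [[-8, 4], [4, -10]].
det(H) = (-8)·(-10) − 4² = 64.
det(H) > 0 and tr(H) = -18 < 0, so H is negative definite and the point is a local maximum.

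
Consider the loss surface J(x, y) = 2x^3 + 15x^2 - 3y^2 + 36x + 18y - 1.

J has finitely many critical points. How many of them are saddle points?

J separates as a function of x plus a function of y, so ∇J=0 decouples.
∂J/∂x = 6(x + 2)(x + 3) = 0 at x ∈ {-3, -2}; ∂J/∂y = -6(y - 3) = 0 at y ∈ {3}.
The Hessian is diagonal: diag(J_xx, J_yy). Second derivatives: J_xx(-3)=-6, J_xx(-2)=6; J_yy(3)=-6.
Saddle points occur where the two diagonal entries have opposite signs: (-2, 3). Count: 1.

1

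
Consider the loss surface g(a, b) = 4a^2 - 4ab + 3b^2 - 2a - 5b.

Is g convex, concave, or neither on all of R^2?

g is quadratic, so its Hessian is the constant matrix H = [[8, -4], [-4, 6]].
det(H) = 32, tr(H) = 14.
det(H) > 0 and tr(H) > 0, so H is positive definite everywhere: convex.

convex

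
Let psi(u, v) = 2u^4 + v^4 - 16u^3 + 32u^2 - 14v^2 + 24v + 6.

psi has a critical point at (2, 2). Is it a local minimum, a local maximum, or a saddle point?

saddle point

The mixed partial ∂²psi/∂u∂v is 0, so the Hessian at any point is diag(psi_uu, psi_vv) = diag(8(3u^2 - 12u + 8), 4(3v^2 - 7)).
At (2, 2): H = diag(-32, 20).
The eigenvalues have opposite signs, so H is indefinite: a saddle point.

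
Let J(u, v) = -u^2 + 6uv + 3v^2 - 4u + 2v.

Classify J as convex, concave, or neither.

neither

J is quadratic, so its Hessian is the constant matrix H = [[-2, 6], [6, 6]].
det(H) = -48, tr(H) = 4.
det(H) < 0, so H is indefinite: neither convex nor concave.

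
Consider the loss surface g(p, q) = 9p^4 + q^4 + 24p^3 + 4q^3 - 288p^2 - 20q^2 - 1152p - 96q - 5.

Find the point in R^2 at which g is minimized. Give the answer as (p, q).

g(p,q) separates as A(p) + B(q) − 5, so its minimum is min A + min B − 5.
A'(p) = 36(p - 4)(p + 2)(p + 4) vanishes at p ∈ {-4, -2, 4}; B'(q) = 4(q - 3)(q + 2)(q + 4) vanishes at q ∈ {-4, -2, 3}.
Local minima of A (where A''>0): A(-4)=768, A(4)=-5376. Local minima of B: B(-4)=64, B(3)=-279.
So the global minimum of g is A(4) + B(3) − 5 = -5376 − 279 − 5 = -5660, attained at (4, 3).

(4, 3)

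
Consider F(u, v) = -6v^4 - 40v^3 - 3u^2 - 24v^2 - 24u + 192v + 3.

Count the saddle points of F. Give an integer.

F separates as a function of u plus a function of v, so ∇F=0 decouples.
∂F/∂u = -6(u + 4) = 0 at u ∈ {-4}; ∂F/∂v = -24(v - 1)(v + 2)(v + 4) = 0 at v ∈ {-4, -2, 1}.
The Hessian is diagonal: diag(F_uu, F_vv). Second derivatives: F_uu(-4)=-6; F_vv(-4)=-240, F_vv(-2)=144, F_vv(1)=-360.
Saddle points occur where the two diagonal entries have opposite signs: (-4, -2). Count: 1.

1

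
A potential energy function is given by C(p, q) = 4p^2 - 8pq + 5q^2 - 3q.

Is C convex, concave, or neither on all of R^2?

C is quadratic, so its Hessian is the constant matrix H = [[8, -8], [-8, 10]].
det(H) = 16, tr(H) = 18.
det(H) > 0 and tr(H) > 0, so H is positive definite everywhere: convex.

convex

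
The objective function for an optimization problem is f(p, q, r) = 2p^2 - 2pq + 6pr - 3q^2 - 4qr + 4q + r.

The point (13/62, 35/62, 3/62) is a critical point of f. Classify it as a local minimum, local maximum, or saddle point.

The Hessian is constant: H = [[4, -2, 6], [-2, -6, -4], [6, -4, 0]].
Leading principal minors: Δ₁ = 4, Δ₂ = -28, Δ₃ = 248.
The minors fit neither the all-positive nor the alternating-sign pattern, so H is indefinite: a saddle point.

saddle point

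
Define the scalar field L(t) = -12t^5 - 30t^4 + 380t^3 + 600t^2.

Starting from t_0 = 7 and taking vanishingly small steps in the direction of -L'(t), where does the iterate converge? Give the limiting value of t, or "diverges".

L'(t) = -60t(t - 4)(t + 1)(t + 5), so L'(7) = -120960.
Gradient descent moves in the -L' direction, i.e. t is increasing.
There is no critical point above t=7, and L' keeps the same sign, so the iterate runs off to +∞.

diverges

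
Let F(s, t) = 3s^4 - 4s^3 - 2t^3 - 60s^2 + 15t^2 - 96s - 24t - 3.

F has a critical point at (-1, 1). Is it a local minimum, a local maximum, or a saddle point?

The mixed partial ∂²F/∂s∂t is 0, so the Hessian at any point is diag(F_ss, F_tt) = diag(12(3s^2 - 2s - 10), 6(-2t + 5)).
At (-1, 1): H = diag(-60, 18).
The eigenvalues have opposite signs, so H is indefinite: a saddle point.

saddle point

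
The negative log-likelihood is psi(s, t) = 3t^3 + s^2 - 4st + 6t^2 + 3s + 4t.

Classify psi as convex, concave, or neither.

neither

The term 3t^3 is cubic, so the Hessian is not constant.
∂²psi/∂t² = 18t + 12, which takes both signs as t varies (negative for sufficiently negative t). A diagonal entry of the Hessian changing sign means the Hessian is neither positive- nor negative-semidefinite on all of R^2.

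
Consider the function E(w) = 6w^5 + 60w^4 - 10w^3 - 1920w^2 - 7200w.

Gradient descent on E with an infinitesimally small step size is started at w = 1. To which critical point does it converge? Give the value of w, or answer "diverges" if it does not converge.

E'(w) = 30(w - 4)(w + 3)(w + 4)(w + 5), so E'(1) = -10800.
Gradient descent moves in the -E' direction, i.e. w is increasing.
The nearest critical point in that direction is w = 4, where E'' = 15120 > 0 (a local minimum). The iterate converges there.

4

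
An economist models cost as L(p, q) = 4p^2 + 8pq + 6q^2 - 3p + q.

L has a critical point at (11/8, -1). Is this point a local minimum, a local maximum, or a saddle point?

local minimum

The Hessian of L is constant: H = [[8, 8], [8, 12]].
det(H) = 8·12 − 8² = 32.
det(H) > 0 and tr(H) = 20 > 0, so H is positive definite and the point is a local minimum.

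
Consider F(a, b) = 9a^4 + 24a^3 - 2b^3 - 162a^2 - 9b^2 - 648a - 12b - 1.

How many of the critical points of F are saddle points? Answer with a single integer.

F separates as a function of a plus a function of b, so ∇F=0 decouples.
∂F/∂a = 36(a - 3)(a + 2)(a + 3) = 0 at a ∈ {-3, -2, 3}; ∂F/∂b = -6(b + 1)(b + 2) = 0 at b ∈ {-2, -1}.
The Hessian is diagonal: diag(F_aa, F_bb). Second derivatives: F_aa(-3)=216, F_aa(-2)=-180, F_aa(3)=1080; F_bb(-2)=6, F_bb(-1)=-6.
Saddle points occur where the two diagonal entries have opposite signs: (-3, -1), (-2, -2), (3, -1). Count: 3.

3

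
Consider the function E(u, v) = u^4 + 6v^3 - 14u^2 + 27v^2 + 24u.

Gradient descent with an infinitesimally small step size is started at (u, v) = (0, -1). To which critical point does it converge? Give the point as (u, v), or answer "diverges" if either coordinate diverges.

E is separable, so gradient descent decouples: u follows -∂E/∂u, v follows -∂E/∂v.
∂E/∂u = 4(u - 2)(u - 1)(u + 3); at u=0 this is 24, so u decreases.
∂E/∂v = 18v(v + 3); at v=-1 this is -36, so v increases.
u converges to its nearest critical value -3 (a local min of the u-part); v converges to 0. The iterate converges to (-3, 0).

(-3, 0)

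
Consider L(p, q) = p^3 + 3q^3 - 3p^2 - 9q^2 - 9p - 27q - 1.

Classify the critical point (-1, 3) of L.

The mixed partial ∂²L/∂p∂q is 0, so the Hessian at any point is diag(L_pp, L_qq) = diag(6(p - 1), 18(q - 1)).
At (-1, 3): H = diag(-12, 36).
The eigenvalues have opposite signs, so H is indefinite: a saddle point.

saddle point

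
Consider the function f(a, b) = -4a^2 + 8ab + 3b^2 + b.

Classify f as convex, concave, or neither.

f is quadratic, so its Hessian is the constant matrix H = [[-8, 8], [8, 6]].
det(H) = -112, tr(H) = -2.
det(H) < 0, so H is indefinite: neither convex nor concave.

neither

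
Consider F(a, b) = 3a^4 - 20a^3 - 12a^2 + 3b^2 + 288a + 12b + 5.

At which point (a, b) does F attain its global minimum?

(-2, -2)

F(a,b) separates as P(a) + Q(b) + 5, so its minimum is min P + min Q + 5.
P'(a) = 12(a - 4)(a - 3)(a + 2) vanishes at a ∈ {-2, 3, 4}; Q'(b) = 6b + 12 vanishes at b ∈ {-2}.
Local minima of P (where P''>0): P(-2)=-416, P(4)=448. Local minima of Q: Q(-2)=-12.
So the global minimum of F is P(-2) + Q(-2) + 5 = -416 − 12 + 5 = -423, attained at (-2, -2).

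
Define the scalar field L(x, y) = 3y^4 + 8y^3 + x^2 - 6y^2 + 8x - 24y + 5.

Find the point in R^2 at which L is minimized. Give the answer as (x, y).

L(x,y) separates as P(x) + Q(y) + 5, so its minimum is min P + min Q + 5.
P'(x) = 2x + 8 vanishes at x ∈ {-4}; Q'(y) = 12(y - 1)(y + 1)(y + 2) vanishes at y ∈ {-2, -1, 1}.
Local minima of P (where P''>0): P(-4)=-16. Local minima of Q: Q(-2)=8, Q(1)=-19.
So the global minimum of L is P(-4) + Q(1) + 5 = -16 − 19 + 5 = -30, attained at (-4, 1).

(-4, 1)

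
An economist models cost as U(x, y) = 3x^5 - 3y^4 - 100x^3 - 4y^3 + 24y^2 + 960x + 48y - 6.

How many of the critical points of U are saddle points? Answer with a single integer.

6

U separates as a function of x plus a function of y, so ∇U=0 decouples.
∂U/∂x = 15(x - 4)(x - 2)(x + 2)(x + 4) = 0 at x ∈ {-4, -2, 2, 4}; ∂U/∂y = -12(y - 2)(y + 1)(y + 2) = 0 at y ∈ {-2, -1, 2}.
The Hessian is diagonal: diag(U_xx, U_yy). Second derivatives: U_xx(-4)=-1440, U_xx(-2)=720, U_xx(2)=-720, U_xx(4)=1440; U_yy(-2)=-48, U_yy(-1)=36, U_yy(2)=-144.
Saddle points occur where the two diagonal entries have opposite signs: (-4, -1), (-2, -2), (-2, 2), (2, -1), (4, -2), (4, 2). Count: 6.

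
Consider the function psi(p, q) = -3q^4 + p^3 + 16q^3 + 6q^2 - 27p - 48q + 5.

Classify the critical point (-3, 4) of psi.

The mixed partial ∂²psi/∂p∂q is 0, so the Hessian at any point is diag(psi_pp, psi_qq) = diag(6p, 12(-3q^2 + 8q + 1)).
At (-3, 4): H = diag(-18, -180).
Both eigenvalues are negative, so H is negative definite: a local maximum.

local maximum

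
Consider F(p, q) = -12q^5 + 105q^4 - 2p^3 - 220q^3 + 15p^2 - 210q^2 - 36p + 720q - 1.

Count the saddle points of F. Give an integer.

F separates as a function of p plus a function of q, so ∇F=0 decouples.
∂F/∂p = -6(p - 3)(p - 2) = 0 at p ∈ {2, 3}; ∂F/∂q = -60(q - 4)(q - 3)(q - 1)(q + 1) = 0 at q ∈ {-1, 1, 3, 4}.
The Hessian is diagonal: diag(F_pp, F_qq). Second derivatives: F_pp(2)=6, F_pp(3)=-6; F_qq(-1)=2400, F_qq(1)=-720, F_qq(3)=480, F_qq(4)=-900.
Saddle points occur where the two diagonal entries have opposite signs: (2, 1), (2, 4), (3, -1), (3, 3). Count: 4.

4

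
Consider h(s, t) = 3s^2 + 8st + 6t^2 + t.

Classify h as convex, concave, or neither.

h is quadratic, so its Hessian is the constant matrix H = [[6, 8], [8, 12]].
det(H) = 8, tr(H) = 18.
det(H) > 0 and tr(H) > 0, so H is positive definite everywhere: convex.

convex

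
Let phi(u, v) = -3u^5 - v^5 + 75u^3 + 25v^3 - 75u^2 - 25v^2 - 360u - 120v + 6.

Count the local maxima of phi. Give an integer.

4

phi separates as a function of u plus a function of v, so ∇phi=0 decouples.
∂phi/∂u = -15(u - 3)(u - 2)(u + 1)(u + 4) = 0 at u ∈ {-4, -1, 2, 3}; ∂phi/∂v = -5(v - 3)(v - 2)(v + 1)(v + 4) = 0 at v ∈ {-4, -1, 2, 3}.
The Hessian is diagonal: diag(phi_uu, phi_vv). Second derivatives: phi_uu(-4)=1890, phi_uu(-1)=-540, phi_uu(2)=270, phi_uu(3)=-420; phi_vv(-4)=630, phi_vv(-1)=-180, phi_vv(2)=90, phi_vv(3)=-140.
Local maxima occur where both diagonal entries negative: (-1, -1), (-1, 3), (3, -1), (3, 3). Count: 4.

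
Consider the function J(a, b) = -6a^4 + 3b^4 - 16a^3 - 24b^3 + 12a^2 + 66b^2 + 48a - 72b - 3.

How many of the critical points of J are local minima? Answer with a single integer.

J separates as a function of a plus a function of b, so ∇J=0 decouples.
∂J/∂a = -24(a - 1)(a + 1)(a + 2) = 0 at a ∈ {-2, -1, 1}; ∂J/∂b = 12(b - 3)(b - 2)(b - 1) = 0 at b ∈ {1, 2, 3}.
The Hessian is diagonal: diag(J_aa, J_bb). Second derivatives: J_aa(-2)=-72, J_aa(-1)=48, J_aa(1)=-144; J_bb(1)=24, J_bb(2)=-12, J_bb(3)=24.
Local minima occur where both diagonal entries positive: (-1, 1), (-1, 3). Count: 2.

2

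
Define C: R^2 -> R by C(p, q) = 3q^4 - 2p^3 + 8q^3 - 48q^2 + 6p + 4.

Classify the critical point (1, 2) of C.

saddle point

The mixed partial ∂²C/∂p∂q is 0, so the Hessian at any point is diag(C_pp, C_qq) = diag(-12p, 12(3q^2 + 4q - 8)).
At (1, 2): H = diag(-12, 144).
The eigenvalues have opposite signs, so H is indefinite: a saddle point.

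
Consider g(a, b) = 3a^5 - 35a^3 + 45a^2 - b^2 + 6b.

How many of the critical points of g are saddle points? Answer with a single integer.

2

g separates as a function of a plus a function of b, so ∇g=0 decouples.
∂g/∂a = 15a(a - 2)(a - 1)(a + 3) = 0 at a ∈ {-3, 0, 1, 2}; ∂g/∂b = -2(b - 3) = 0 at b ∈ {3}.
The Hessian is diagonal: diag(g_aa, g_bb). Second derivatives: g_aa(-3)=-900, g_aa(0)=90, g_aa(1)=-60, g_aa(2)=150; g_bb(3)=-2.
Saddle points occur where the two diagonal entries have opposite signs: (0, 3), (2, 3). Count: 2.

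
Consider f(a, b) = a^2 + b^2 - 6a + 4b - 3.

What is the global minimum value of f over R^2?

f(a,b) separates as P(a) + Q(b) − 3, so its minimum is min P + min Q − 3.
P'(a) = 2a - 6 vanishes at a ∈ {3}; Q'(b) = 2b + 4 vanishes at b ∈ {-2}.
Local minima of P (where P''>0): P(3)=-9. Local minima of Q: Q(-2)=-4.
So the global minimum of f is P(3) + Q(-2) − 3 = -9 − 4 − 3 = -16, attained at (3, -2).

-16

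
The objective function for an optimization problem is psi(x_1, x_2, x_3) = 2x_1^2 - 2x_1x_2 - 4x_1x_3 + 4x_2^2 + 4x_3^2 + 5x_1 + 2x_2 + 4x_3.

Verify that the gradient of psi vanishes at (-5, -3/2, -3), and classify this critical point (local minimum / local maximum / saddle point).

local minimum

∇psi = (4x_1 - 2x_2 - 4x_3 + 5, -2x_1 + 8x_2 + 2, -4x_1 + 8x_3 + 4); substituting (-5, -3/2, -3) gives ∇psi = (0, 0, 0), so (-5, -3/2, -3) is indeed a critical point.
The Hessian is constant: H = [[4, -2, -4], [-2, 8, 0], [-4, 0, 8]].
Leading principal minors: Δ₁ = 4, Δ₂ = 28, Δ₃ = 96.
All leading minors are positive, so H is positive definite: a local minimum.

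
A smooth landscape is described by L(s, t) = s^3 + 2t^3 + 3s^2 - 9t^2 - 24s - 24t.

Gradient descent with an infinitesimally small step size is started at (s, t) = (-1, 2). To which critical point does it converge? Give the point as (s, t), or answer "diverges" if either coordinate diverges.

(2, 4)

L is separable, so gradient descent decouples: s follows -∂L/∂s, t follows -∂L/∂t.
∂L/∂s = 3(s - 2)(s + 4); at s=-1 this is -27, so s increases.
∂L/∂t = 6(t - 4)(t + 1); at t=2 this is -36, so t increases.
s converges to its nearest critical value 2 (a local min of the s-part); t converges to 4. The iterate converges to (2, 4).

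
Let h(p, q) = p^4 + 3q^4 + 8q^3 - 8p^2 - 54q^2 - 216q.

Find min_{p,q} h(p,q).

-691

h(p,q) separates as A(p) + B(q), so its minimum is min A + min B.
A'(p) = 4p(p - 2)(p + 2) vanishes at p ∈ {-2, 0, 2}; B'(q) = 12(q - 3)(q + 2)(q + 3) vanishes at q ∈ {-3, -2, 3}.
Local minima of A (where A''>0): A(-2)=-16, A(2)=-16. Local minima of B: B(-3)=189, B(3)=-675.
So the global minimum of h is A(-2) + B(3) = -16 − 675 = -691, attained at (-2, 3).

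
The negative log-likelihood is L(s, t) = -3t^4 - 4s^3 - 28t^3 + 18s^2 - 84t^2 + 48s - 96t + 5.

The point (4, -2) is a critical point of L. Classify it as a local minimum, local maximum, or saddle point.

saddle point

The mixed partial ∂²L/∂s∂t is 0, so the Hessian at any point is diag(L_ss, L_tt) = diag(12(-2s + 3), -12(3t^2 + 14t + 14)).
At (4, -2): H = diag(-60, 24).
The eigenvalues have opposite signs, so H is indefinite: a saddle point.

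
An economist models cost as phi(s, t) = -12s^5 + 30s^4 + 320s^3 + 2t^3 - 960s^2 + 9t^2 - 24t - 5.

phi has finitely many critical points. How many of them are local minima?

phi separates as a function of s plus a function of t, so ∇phi=0 decouples.
∂phi/∂s = -60s(s - 4)(s - 2)(s + 4) = 0 at s ∈ {-4, 0, 2, 4}; ∂phi/∂t = 6(t - 1)(t + 4) = 0 at t ∈ {-4, 1}.
The Hessian is diagonal: diag(phi_ss, phi_tt). Second derivatives: phi_ss(-4)=11520, phi_ss(0)=-1920, phi_ss(2)=1440, phi_ss(4)=-3840; phi_tt(-4)=-30, phi_tt(1)=30.
Local minima occur where both diagonal entries positive: (-4, 1), (2, 1). Count: 2.

2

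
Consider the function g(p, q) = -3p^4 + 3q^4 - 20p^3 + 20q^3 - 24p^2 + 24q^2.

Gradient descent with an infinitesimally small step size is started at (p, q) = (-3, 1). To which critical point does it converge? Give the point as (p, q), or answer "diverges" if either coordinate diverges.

g is separable, so gradient descent decouples: p follows -∂g/∂p, q follows -∂g/∂q.
∂g/∂p = -12p(p + 1)(p + 4); at p=-3 this is -72, so p increases.
∂g/∂q = 12q(q + 1)(q + 4); at q=1 this is 120, so q decreases.
p converges to its nearest critical value -1 (a local min of the p-part); q converges to 0. The iterate converges to (-1, 0).

(-1, 0)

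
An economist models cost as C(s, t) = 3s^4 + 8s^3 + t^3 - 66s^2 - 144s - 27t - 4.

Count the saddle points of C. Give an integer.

3

C separates as a function of s plus a function of t, so ∇C=0 decouples.
∂C/∂s = 12(s - 3)(s + 1)(s + 4) = 0 at s ∈ {-4, -1, 3}; ∂C/∂t = 3(t - 3)(t + 3) = 0 at t ∈ {-3, 3}.
The Hessian is diagonal: diag(C_ss, C_tt). Second derivatives: C_ss(-4)=252, C_ss(-1)=-144, C_ss(3)=336; C_tt(-3)=-18, C_tt(3)=18.
Saddle points occur where the two diagonal entries have opposite signs: (-4, -3), (-1, 3), (3, -3). Count: 3.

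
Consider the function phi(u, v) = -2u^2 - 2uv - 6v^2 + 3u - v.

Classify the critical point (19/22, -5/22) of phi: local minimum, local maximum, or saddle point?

The Hessian of phi is constant: H = [[-4, -2], [-2, -12]].
det(H) = (-4)·(-12) − (-2)² = 44.
det(H) > 0 and tr(H) = -16 < 0, so H is negative definite and the point is a local maximum.

local maximum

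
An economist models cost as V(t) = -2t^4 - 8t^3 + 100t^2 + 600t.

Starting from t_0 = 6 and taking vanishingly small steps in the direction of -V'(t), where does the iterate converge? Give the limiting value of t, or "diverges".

diverges

V'(t) = -8(t - 5)(t + 3)(t + 5), so V'(6) = -792.
Gradient descent moves in the -V' direction, i.e. t is increasing.
There is no critical point above t=6, and V' keeps the same sign, so the iterate runs off to +∞.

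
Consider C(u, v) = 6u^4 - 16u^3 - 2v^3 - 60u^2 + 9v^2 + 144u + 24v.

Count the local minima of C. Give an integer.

2

C separates as a function of u plus a function of v, so ∇C=0 decouples.
∂C/∂u = 24(u - 3)(u - 1)(u + 2) = 0 at u ∈ {-2, 1, 3}; ∂C/∂v = -6(v - 4)(v + 1) = 0 at v ∈ {-1, 4}.
The Hessian is diagonal: diag(C_uu, C_vv). Second derivatives: C_uu(-2)=360, C_uu(1)=-144, C_uu(3)=240; C_vv(-1)=30, C_vv(4)=-30.
Local minima occur where both diagonal entries positive: (-2, -1), (3, -1). Count: 2.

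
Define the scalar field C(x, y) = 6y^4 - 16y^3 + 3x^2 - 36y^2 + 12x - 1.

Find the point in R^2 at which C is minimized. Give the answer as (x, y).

(-2, 3)

C(x,y) separates as P(x) + Q(y) − 1, so its minimum is min P + min Q − 1.
P'(x) = 6x + 12 vanishes at x ∈ {-2}; Q'(y) = 24y(y - 3)(y + 1) vanishes at y ∈ {-1, 0, 3}.
Local minima of P (where P''>0): P(-2)=-12. Local minima of Q: Q(-1)=-14, Q(3)=-270.
So the global minimum of C is P(-2) + Q(3) − 1 = -12 − 270 − 1 = -283, attained at (-2, 3).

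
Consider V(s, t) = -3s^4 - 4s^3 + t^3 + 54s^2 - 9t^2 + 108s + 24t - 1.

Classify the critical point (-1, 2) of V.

The mixed partial ∂²V/∂s∂t is 0, so the Hessian at any point is diag(V_ss, V_tt) = diag(12(-3s^2 - 2s + 9), 6(t - 3)).
At (-1, 2): H = diag(96, -6).
The eigenvalues have opposite signs, so H is indefinite: a saddle point.

saddle point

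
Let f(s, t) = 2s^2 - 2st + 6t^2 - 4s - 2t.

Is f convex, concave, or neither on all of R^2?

f is quadratic, so its Hessian is the constant matrix H = [[4, -2], [-2, 12]].
det(H) = 44, tr(H) = 16.
det(H) > 0 and tr(H) > 0, so H is positive definite everywhere: convex.

convex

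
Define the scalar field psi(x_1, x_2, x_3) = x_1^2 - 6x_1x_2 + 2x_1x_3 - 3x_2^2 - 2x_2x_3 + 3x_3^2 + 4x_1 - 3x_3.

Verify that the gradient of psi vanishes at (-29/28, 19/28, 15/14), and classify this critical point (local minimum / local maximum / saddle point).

saddle point

∇psi = (2x_1 - 6x_2 + 2x_3 + 4, -6x_1 - 6x_2 - 2x_3, 2x_1 - 2x_2 + 6x_3 - 3); substituting (-29/28, 19/28, 15/14) gives ∇psi = (0, 0, 0), so (-29/28, 19/28, 15/14) is indeed a critical point.
The Hessian is constant: H = [[2, -6, 2], [-6, -6, -2], [2, -2, 6]].
Leading principal minors: Δ₁ = 2, Δ₂ = -48, Δ₃ = -224.
The minors fit neither the all-positive nor the alternating-sign pattern, so H is indefinite: a saddle point.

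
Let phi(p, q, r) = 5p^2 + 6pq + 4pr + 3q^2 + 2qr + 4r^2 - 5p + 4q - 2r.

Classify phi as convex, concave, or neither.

phi is quadratic, so its Hessian is the constant matrix H = [[10, 6, 4], [6, 6, 2], [4, 2, 8]].
Leading principal minors: 10, 24, 152.
All positive ⇒ H ≻ 0 ⇒ convex.

convex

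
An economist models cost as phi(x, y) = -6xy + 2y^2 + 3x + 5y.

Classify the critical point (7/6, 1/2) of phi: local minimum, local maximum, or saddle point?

The Hessian of phi is constant: H = [[0, -6], [-6, 4]].
det(H) = 0·4 − (-6)² = -36.
Since det(H) < 0, H is indefinite and the critical point is a saddle point.

saddle point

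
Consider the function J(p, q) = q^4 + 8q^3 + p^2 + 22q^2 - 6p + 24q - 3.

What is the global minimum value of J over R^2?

J(p,q) separates as A(p) + B(q) − 3, so its minimum is min A + min B − 3.
A'(p) = 2p - 6 vanishes at p ∈ {3}; B'(q) = 4(q + 1)(q + 2)(q + 3) vanishes at q ∈ {-3, -2, -1}.
Local minima of A (where A''>0): A(3)=-9. Local minima of B: B(-3)=-9, B(-1)=-9.
So the global minimum of J is A(3) + B(-3) − 3 = -9 − 9 − 3 = -21, attained at (3, -3).

-21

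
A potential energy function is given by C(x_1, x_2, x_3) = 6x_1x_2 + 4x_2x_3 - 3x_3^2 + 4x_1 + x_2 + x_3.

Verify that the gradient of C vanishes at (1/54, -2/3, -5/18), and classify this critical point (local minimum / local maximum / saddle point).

saddle point

∇C = (6x_2 + 4, 6x_1 + 4x_3 + 1, 4x_2 - 6x_3 + 1); substituting (1/54, -2/3, -5/18) gives ∇C = (0, 0, 0), so (1/54, -2/3, -5/18) is indeed a critical point.
The Hessian is constant: H = [[0, 6, 0], [6, 0, 4], [0, 4, -6]].
Leading principal minors: Δ₁ = 0, Δ₂ = -36, Δ₃ = 216.
The minors fit neither the all-positive nor the alternating-sign pattern, so H is indefinite: a saddle point.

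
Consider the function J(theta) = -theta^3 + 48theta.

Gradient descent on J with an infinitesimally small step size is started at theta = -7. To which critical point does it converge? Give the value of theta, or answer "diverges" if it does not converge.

J'(theta) = -3(theta - 4)(theta + 4), so J'(-7) = -99.
Gradient descent moves in the -J' direction, i.e. theta is increasing.
The nearest critical point in that direction is theta = -4, where J'' = 24 > 0 (a local minimum). The iterate converges there.

-4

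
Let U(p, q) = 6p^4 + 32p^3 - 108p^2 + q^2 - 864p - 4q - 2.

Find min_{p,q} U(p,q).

U(p,q) separates as A(p) + B(q) − 2, so its minimum is min A + min B − 2.
A'(p) = 24(p - 3)(p + 3)(p + 4) vanishes at p ∈ {-4, -3, 3}; B'(q) = 2q - 4 vanishes at q ∈ {2}.
Local minima of A (where A''>0): A(-4)=1216, A(3)=-2214. Local minima of B: B(2)=-4.
So the global minimum of U is A(3) + B(2) − 2 = -2214 − 4 − 2 = -2220, attained at (3, 2).

-2220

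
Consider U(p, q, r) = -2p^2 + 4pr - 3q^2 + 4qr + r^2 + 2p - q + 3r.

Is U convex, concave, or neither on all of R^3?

neither

U is quadratic, so its Hessian is the constant matrix H = [[-4, 0, 4], [0, -6, 4], [4, 4, 2]].
Leading principal minors: -4, 24, 208.
Neither pattern holds ⇒ H is indefinite ⇒ neither convex nor concave.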